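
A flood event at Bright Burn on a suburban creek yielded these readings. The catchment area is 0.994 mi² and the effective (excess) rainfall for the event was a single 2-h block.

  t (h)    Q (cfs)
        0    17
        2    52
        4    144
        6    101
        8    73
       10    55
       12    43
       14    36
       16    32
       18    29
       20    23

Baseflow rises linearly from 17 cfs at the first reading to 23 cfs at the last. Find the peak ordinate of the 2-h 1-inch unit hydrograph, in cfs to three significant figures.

Direct runoff: 0.00, 34.40, 125.80, 82.20, 53.60, 35.00, 22.40, 14.80, 10.20, 6.60, 0.00 cfs; ΣQ_DR = 385.0 cfs, peak = 125.80 cfs.
Runoff depth d = ΣQ_DR·Δt / A = 385.0 × 7200 / (0.994 mi²) = 1.200 in.
The 1-inch UH is the DRH scaled by (1 in)/d, so U_p = 125.80 × 1/1.200 = 105 cfs.

U_p ≈ 105 cfs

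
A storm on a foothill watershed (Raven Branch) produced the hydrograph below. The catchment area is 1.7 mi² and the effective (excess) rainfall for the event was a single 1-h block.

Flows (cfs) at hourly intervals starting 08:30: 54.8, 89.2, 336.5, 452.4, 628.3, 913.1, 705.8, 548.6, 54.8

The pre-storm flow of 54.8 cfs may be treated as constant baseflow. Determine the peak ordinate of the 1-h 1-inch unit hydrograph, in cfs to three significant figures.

Direct runoff: 0.0, 34.4, 281.7, 397.6, 573.5, 858.3, 651.0, 493.8, 0.0 cfs; ΣQ_DR = 3290 cfs, peak = 858.3 cfs.
Runoff depth d = ΣQ_DR·Δt / A = 3290 × 3600 / (1.7 mi²) = 2.999 in.
The 1-inch UH is the DRH scaled by (1 in)/d, so U_p = 858.3 × 1/2.999 = 286 cfs.

U_p ≈ 286 cfs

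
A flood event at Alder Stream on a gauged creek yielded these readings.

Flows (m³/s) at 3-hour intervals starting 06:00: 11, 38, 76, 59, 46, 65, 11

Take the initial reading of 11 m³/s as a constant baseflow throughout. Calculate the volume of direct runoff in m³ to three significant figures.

V ≈ 2.47 × 10^6 m³

Direct-runoff ordinates (Q − Q_b): 0.0, 27.0, 65.0, 48.0, 35.0, 54.0, 0.0 m³/s.
ΣQ_DR = 229.0 m³/s.
With Δt = 3 h = 10800 s, V = ΣQ_DR · Δt = 229.0 × 10800 = 2.47 × 10^6 m³.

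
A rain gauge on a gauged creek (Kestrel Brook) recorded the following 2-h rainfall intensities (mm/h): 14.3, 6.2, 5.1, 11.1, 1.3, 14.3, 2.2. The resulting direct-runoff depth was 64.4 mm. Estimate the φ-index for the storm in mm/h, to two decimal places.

φ ≈ 3.76 mm/h

Only the 5 blocks with intensity above φ contribute runoff: 14.3, 6.2, 5.1, 11.1, 14.3 mm/h.
Σ(I−φ)·Δt = d  ⇒  (14.3+6.2+5.1+11.1+14.3 − 5φ)·2 = 64.4
φ = (51.00 − 64.4/2) / 5 = 3.76 mm/h.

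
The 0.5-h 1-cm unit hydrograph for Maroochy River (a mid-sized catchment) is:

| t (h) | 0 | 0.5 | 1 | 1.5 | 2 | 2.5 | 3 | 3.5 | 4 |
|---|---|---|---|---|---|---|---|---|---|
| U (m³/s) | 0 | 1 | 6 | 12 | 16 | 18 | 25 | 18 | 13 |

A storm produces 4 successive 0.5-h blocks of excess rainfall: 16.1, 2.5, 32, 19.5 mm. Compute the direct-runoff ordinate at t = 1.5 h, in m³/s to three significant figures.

By discrete convolution, Q_j = Σ (P_i / 10 mm) · U_{j−i}.
At t = 1.5 h (j=3): Q = (16.1/10)·12 + (2.5/10)·6 + (32/10)·1 + (19.5/10)·0 = 24.0 m³/s.

Q ≈ 24.0 m³/s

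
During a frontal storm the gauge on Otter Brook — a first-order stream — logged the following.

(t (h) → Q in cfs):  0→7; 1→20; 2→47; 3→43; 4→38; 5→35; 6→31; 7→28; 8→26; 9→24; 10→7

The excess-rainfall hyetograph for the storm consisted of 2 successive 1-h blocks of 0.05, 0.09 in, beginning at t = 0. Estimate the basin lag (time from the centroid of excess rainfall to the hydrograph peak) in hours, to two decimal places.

t_L ≈ 0.86 h

Centroid of excess rainfall: t_c = Σ P_i·t̄_i / ΣP_i = 1.1429 h (block centres at 0.5, 1.5 h).
Hydrograph peak occurs at t = 2 h, so basin lag t_L = 2 − 1.1429 = 0.86 h.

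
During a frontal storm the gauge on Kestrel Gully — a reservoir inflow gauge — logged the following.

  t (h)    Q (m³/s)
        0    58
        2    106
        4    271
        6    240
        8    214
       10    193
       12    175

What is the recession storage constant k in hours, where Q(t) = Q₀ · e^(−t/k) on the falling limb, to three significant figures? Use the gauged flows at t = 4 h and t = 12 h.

On the falling limb, Q drops from 271 to 175 m³/s between t = 4 h and t = 12 h (Δt = 8 h).
k = −Δt / ln(Q₂/Q₁) = −8 / ln(175/271) = 18.3 h.

k ≈ 18.3 h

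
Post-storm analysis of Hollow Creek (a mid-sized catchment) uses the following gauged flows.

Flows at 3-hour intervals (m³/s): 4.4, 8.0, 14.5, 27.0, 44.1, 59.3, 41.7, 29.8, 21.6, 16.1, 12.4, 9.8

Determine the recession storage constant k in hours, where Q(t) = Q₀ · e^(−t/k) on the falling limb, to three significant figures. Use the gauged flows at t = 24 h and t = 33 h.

k ≈ 11.4 h

On the falling limb, Q drops from 21.6 to 9.8 m³/s between t = 24 h and t = 33 h (Δt = 9 h).
k = −Δt / ln(Q₂/Q₁) = −9 / ln(9.8/21.6) = 11.4 h.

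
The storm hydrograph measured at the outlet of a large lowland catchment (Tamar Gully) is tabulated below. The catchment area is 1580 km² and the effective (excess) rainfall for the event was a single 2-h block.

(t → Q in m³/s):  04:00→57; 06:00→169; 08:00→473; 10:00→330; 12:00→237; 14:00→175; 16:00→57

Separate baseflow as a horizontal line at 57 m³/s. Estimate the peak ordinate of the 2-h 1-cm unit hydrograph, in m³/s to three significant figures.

U_p ≈ 831 m³/s

Direct runoff: 0.0, 112.0, 416.0, 273.0, 180.0, 118.0, 0.0 m³/s; ΣQ_DR = 1099 m³/s, peak = 416.0 m³/s.
Runoff depth d = ΣQ_DR·Δt / A = 1099 × 7200 / (1580 km²) = 5.008 mm.
The 1-cm UH is the DRH scaled by (10 mm)/d, so U_p = 416.0 × 10/5.008 = 831 m³/s.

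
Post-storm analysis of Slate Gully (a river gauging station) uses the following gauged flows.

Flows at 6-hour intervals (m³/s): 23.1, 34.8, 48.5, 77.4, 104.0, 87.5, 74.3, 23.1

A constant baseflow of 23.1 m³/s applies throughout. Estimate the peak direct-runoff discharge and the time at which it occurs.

Subtracting baseflow gives direct-runoff ordinates: 0.0, 11.7, 25.4, 54.3, 80.9, 64.4, 51.2, 0.0 m³/s.
The maximum is 80.9 m³/s, occurring at the reading for t = 24 h.

Q_p = 80.9 m³/s at t = 24 h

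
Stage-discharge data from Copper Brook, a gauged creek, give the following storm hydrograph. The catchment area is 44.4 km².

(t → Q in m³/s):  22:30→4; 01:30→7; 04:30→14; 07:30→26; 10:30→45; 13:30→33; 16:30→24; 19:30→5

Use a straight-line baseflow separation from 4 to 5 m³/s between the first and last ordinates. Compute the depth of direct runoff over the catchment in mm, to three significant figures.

Direct runoff: 0.00, 2.86, 9.71, 21.57, 40.43, 28.29, 19.14, 0.00 m³/s; ΣQ_DR = 122.0 m³/s.
V = ΣQ_DR · Δt = 122.0 × 10800 s = 1.318 × 10^6 m³.
Over A = 44.4 km², depth = V / A = 29.7 mm.

d ≈ 29.7 mm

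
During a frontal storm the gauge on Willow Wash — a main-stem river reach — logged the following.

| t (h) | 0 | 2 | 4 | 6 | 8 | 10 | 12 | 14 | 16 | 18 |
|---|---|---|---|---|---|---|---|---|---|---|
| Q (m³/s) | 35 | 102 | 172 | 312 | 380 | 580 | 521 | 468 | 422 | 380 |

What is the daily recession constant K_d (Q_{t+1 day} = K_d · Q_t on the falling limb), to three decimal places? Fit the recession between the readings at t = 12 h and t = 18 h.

K_d ≈ 0.283

Between t = 12 h and t = 18 h the flow falls from 521 to 380 m³/s over 3×2 h = 6 h.
Per-interval ratio K = (380/521)^(1/3) = 0.9002; K_d = K^(24/2) = 0.283.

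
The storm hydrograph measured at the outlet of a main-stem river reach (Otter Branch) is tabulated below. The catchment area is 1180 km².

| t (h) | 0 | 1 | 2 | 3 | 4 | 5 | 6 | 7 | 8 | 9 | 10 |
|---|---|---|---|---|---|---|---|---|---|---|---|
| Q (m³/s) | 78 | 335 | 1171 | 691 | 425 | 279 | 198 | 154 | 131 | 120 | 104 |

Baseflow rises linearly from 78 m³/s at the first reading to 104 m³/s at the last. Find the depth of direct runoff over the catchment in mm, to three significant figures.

d ≈ 8.19 mm

Direct runoff: 0.00, 254.40, 1087.80, 605.20, 336.60, 188.00, 104.40, 57.80, 32.20, 18.60, 0.00 m³/s; ΣQ_DR = 2685 m³/s.
V = ΣQ_DR · Δt = 2685 × 3600 s = 9.666 × 10^6 m³.
Over A = 1180 km², depth = V / A = 8.19 mm.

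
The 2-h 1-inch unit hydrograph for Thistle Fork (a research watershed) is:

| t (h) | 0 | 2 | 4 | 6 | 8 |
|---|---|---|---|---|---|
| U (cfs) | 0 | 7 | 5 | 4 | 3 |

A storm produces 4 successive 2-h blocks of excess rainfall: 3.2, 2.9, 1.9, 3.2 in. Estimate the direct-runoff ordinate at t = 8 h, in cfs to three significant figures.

By discrete convolution, Q_j = Σ (P_i / 1 in) · U_{j−i}.
At t = 8 h (j=4): Q = (3.2/1)·3 + (2.9/1)·4 + (1.9/1)·5 + (3.2/1)·7 = 53.1 cfs.

Q ≈ 53.1 cfs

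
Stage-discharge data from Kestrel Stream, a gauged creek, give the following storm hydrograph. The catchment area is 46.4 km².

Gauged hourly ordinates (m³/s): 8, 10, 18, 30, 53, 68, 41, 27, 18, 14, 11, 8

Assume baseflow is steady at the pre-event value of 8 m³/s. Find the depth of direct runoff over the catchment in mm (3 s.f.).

Direct runoff: 0.0, 2.0, 10.0, 22.0, 45.0, 60.0, 33.0, 19.0, 10.0, 6.0, 3.0, 0.0 m³/s; ΣQ_DR = 210.0 m³/s.
V = ΣQ_DR · Δt = 210.0 × 3600 s = 7.560 × 10^5 m³.
Over A = 46.4 km², depth = V / A = 16.3 mm.

d ≈ 16.3 mm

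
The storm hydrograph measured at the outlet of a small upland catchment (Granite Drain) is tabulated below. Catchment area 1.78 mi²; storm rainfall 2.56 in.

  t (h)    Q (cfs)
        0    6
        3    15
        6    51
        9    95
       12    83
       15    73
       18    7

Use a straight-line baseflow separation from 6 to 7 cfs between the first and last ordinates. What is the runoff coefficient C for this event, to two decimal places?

ΣQ_DR = 284.5 cfs; V = ΣQ_DR·Δt = 3.073 × 10^6 ft³.
Runoff depth d = V / A = 0.7430 in.
C = d / P = 0.7430 / 2.56 = 0.29.

C ≈ 0.29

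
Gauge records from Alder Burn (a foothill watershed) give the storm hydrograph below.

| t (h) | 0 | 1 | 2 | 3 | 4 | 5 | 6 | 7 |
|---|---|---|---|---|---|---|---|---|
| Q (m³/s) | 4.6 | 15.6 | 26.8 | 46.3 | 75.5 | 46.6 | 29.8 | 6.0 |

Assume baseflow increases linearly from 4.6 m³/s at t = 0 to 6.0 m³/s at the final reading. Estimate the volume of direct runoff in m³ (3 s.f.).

V ≈ 7.52 × 10^5 m³

Direct-runoff ordinates (Q − Q_b): 0.00, 10.80, 21.80, 41.10, 70.10, 41.00, 24.00, 0.00 m³/s.
ΣQ_DR = 208.8 m³/s.
With Δt = 1 h = 3600 s, V = ΣQ_DR · Δt = 208.8 × 3600 = 7.52 × 10^5 m³.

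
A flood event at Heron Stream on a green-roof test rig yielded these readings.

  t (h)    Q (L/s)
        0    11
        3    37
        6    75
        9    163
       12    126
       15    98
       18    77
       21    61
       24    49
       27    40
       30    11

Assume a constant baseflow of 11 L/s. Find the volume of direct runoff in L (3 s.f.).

Direct-runoff ordinates (Q − Q_b): 0.0, 26.0, 64.0, 152.0, 115.0, 87.0, 66.0, 50.0, 38.0, 29.0, 0.0 L/s.
ΣQ_DR = 627.0 L/s.
With Δt = 3 h = 10800 s, V = ΣQ_DR · Δt = 627.0 × 10800 = 6.77 × 10^6 L.

V ≈ 6.77 × 10^6 L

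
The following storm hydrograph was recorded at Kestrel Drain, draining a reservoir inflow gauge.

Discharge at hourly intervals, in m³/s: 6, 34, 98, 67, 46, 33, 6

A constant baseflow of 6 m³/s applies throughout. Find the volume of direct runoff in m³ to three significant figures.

V ≈ 8.93 × 10^5 m³

Direct-runoff ordinates (Q − Q_b): 0.0, 28.0, 92.0, 61.0, 40.0, 27.0, 0.0 m³/s.
ΣQ_DR = 248.0 m³/s.
With Δt = 1 h = 3600 s, V = ΣQ_DR · Δt = 248.0 × 3600 = 8.93 × 10^5 m³.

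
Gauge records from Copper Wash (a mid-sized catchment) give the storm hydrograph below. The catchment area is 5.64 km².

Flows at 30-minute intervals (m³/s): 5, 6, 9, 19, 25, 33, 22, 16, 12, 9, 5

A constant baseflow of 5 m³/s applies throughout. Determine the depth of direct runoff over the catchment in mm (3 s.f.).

d ≈ 33.8 mm

Direct runoff: 0.0, 1.0, 4.0, 14.0, 20.0, 28.0, 17.0, 11.0, 7.0, 4.0, 0.0 m³/s; ΣQ_DR = 106.0 m³/s.
V = ΣQ_DR · Δt = 106.0 × 1800 s = 1.908 × 10^5 m³.
Over A = 5.64 km², depth = V / A = 33.8 mm.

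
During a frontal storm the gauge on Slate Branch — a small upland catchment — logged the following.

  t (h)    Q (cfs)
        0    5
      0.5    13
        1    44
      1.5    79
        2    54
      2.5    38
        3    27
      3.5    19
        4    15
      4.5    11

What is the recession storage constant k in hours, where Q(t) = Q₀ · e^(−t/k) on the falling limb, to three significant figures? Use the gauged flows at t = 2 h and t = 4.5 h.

k ≈ 1.57 h

On the falling limb, Q drops from 54 to 11 cfs between t = 2 h and t = 4.5 h (Δt = 2.5 h).
k = −Δt / ln(Q₂/Q₁) = −2.5 / ln(11/54) = 1.57 h.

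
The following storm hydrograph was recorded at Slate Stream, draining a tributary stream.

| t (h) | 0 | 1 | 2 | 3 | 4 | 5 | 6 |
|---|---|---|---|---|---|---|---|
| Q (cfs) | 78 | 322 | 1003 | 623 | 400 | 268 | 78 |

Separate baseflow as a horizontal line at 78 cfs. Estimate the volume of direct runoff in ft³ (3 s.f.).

V ≈ 8.01 × 10^6 ft³

Direct-runoff ordinates (Q − Q_b): 0.0, 244.0, 925.0, 545.0, 322.0, 190.0, 0.0 cfs.
ΣQ_DR = 2226 cfs.
With Δt = 1 h = 3600 s, V = ΣQ_DR · Δt = 2226 × 3600 = 8.01 × 10^6 ft³.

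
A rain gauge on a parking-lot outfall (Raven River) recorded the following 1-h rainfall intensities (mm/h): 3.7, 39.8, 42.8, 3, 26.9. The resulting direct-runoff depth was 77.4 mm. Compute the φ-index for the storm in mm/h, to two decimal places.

φ ≈ 10.70 mm/h

Only the 3 blocks with intensity above φ contribute runoff: 39.8, 42.8, 26.9 mm/h.
Σ(I−φ)·Δt = d  ⇒  (39.8+42.8+26.9 − 3φ)·1 = 77.4
φ = (109.5 − 77.4/1) / 3 = 10.70 mm/h.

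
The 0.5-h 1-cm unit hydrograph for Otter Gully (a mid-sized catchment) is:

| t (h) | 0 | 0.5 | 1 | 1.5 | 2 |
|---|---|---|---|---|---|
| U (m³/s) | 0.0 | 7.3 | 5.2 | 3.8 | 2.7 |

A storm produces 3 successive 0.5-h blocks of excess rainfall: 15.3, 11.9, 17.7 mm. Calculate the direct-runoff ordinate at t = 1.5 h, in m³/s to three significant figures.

Q ≈ 24.9 m³/s

By discrete convolution, Q_j = Σ (P_i / 10 mm) · U_{j−i}.
At t = 1.5 h (j=3): Q = (15.3/10)·3.8 + (11.9/10)·5.2 + (17.7/10)·7.3 = 24.9 m³/s.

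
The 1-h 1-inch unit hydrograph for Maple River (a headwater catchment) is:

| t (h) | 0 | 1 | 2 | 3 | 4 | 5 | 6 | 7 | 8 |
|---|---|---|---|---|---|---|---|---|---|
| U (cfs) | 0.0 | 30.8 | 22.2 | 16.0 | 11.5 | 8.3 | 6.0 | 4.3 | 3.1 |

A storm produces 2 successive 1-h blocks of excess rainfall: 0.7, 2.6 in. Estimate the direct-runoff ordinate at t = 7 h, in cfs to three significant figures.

Q ≈ 18.6 cfs

By discrete convolution, Q_j = Σ (P_i / 1 in) · U_{j−i}.
At t = 7 h (j=7): Q = (0.7/1)·4.3 + (2.6/1)·6.0 = 18.6 cfs.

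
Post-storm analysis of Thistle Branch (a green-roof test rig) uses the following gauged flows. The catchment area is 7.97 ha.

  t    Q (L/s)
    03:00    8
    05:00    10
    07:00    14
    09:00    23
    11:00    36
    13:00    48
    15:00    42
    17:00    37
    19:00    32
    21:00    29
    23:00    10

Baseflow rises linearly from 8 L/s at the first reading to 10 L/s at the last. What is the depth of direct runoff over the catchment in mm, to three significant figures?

d ≈ 17.2 mm

Direct runoff: 0.00, 1.80, 5.60, 14.40, 27.20, 39.00, 32.80, 27.60, 22.40, 19.20, 0.00 L/s; ΣQ_DR = 190.0 L/s.
V = ΣQ_DR · Δt = 190.0 × 7200 s = 1.368 × 10^6 L.
Over A = 7.97 ha, depth = V / A = 17.2 mm.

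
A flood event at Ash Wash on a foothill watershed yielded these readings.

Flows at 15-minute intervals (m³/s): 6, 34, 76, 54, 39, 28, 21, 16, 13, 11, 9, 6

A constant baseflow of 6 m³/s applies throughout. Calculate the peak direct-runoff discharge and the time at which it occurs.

Q_p = 70.0 m³/s at t = 0.5 h

Subtracting baseflow gives direct-runoff ordinates: 0.0, 28.0, 70.0, 48.0, 33.0, 22.0, 15.0, 10.0, 7.0, 5.0, 3.0, 0.0 m³/s.
The maximum is 70.0 m³/s, occurring at the reading for t = 0.5 h.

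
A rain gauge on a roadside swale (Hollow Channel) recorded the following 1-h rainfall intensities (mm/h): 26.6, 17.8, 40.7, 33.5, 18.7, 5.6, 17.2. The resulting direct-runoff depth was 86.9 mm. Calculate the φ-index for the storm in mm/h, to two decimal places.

Only the 6 blocks with intensity above φ contribute runoff: 26.6, 17.8, 40.7, 33.5, 18.7, 17.2 mm/h.
Σ(I−φ)·Δt = d  ⇒  (26.6+17.8+40.7+33.5+18.7+17.2 − 6φ)·1 = 86.9
φ = (154.5 − 86.9/1) / 6 = 11.27 mm/h.

φ ≈ 11.27 mm/h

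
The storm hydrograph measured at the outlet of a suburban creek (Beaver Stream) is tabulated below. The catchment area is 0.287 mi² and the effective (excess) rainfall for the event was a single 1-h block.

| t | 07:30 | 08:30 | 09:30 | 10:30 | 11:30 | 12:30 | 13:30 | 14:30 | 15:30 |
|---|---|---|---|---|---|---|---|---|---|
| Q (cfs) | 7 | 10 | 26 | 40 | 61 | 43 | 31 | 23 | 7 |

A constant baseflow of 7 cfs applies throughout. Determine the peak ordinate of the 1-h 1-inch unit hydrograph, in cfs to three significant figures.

U_p ≈ 54.1 cfs

Direct runoff: 0.0, 3.0, 19.0, 33.0, 54.0, 36.0, 24.0, 16.0, 0.0 cfs; ΣQ_DR = 185.0 cfs, peak = 54.0 cfs.
Runoff depth d = ΣQ_DR·Δt / A = 185.0 × 3600 / (0.287 mi²) = 0.9989 in.
The 1-inch UH is the DRH scaled by (1 in)/d, so U_p = 54.0 × 1/0.9989 = 54.1 cfs.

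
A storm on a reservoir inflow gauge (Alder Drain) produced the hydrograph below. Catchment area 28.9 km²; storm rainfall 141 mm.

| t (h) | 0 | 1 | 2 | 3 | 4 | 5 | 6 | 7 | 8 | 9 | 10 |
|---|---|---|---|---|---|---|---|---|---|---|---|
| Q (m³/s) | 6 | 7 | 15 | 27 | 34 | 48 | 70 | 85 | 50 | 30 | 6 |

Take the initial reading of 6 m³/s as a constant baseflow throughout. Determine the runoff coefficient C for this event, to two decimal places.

C ≈ 0.28

ΣQ_DR = 312.0 m³/s; V = ΣQ_DR·Δt = 1.123 × 10^6 m³.
Runoff depth d = V / A = 38.87 mm.
C = d / P = 38.87 / 141 = 0.28.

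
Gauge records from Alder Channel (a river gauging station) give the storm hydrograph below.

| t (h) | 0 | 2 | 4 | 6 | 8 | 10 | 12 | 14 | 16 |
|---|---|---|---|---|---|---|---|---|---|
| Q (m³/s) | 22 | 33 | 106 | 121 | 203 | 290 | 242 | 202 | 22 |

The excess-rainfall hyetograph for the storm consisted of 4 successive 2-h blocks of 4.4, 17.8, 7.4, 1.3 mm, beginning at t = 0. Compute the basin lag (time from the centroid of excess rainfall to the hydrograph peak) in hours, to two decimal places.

Centroid of excess rainfall: t_c = Σ P_i·t̄_i / ΣP_i = 3.3625 h (block centres at 1, 3, 5, 7 h).
Hydrograph peak occurs at t = 10 h, so basin lag t_L = 10 − 3.3625 = 6.64 h.

t_L ≈ 6.64 h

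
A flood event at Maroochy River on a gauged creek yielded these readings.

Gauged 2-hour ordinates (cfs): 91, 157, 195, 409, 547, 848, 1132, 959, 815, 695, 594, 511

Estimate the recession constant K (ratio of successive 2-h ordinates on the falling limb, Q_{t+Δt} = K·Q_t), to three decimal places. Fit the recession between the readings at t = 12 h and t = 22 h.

K ≈ 0.853

Using the recession-limb readings at t = 12 h and t = 22 h: Q falls from 1132 to 511 cfs over 5 intervals.
K = (Q₂/Q₁)^(1/5) = (511/1132)^(1/5) = 0.853.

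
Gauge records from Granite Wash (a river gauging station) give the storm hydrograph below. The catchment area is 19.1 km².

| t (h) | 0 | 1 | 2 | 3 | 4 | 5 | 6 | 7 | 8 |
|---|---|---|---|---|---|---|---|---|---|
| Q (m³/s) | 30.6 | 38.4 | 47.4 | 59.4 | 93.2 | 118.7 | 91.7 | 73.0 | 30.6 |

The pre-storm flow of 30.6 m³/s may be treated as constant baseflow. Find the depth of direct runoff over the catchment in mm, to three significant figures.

d ≈ 58.0 mm

Direct runoff: 0.0, 7.8, 16.8, 28.8, 62.6, 88.1, 61.1, 42.4, 0.0 m³/s; ΣQ_DR = 307.6 m³/s.
V = ΣQ_DR · Δt = 307.6 × 3600 s = 1.107 × 10^6 m³.
Over A = 19.1 km², depth = V / A = 58.0 mm.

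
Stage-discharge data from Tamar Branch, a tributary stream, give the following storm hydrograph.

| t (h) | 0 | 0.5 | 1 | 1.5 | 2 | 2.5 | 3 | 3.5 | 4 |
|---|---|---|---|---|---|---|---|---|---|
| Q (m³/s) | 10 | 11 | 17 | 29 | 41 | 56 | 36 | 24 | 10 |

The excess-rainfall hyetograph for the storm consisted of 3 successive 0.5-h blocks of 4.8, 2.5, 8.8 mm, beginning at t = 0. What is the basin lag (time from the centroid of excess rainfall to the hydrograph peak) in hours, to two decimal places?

t_L ≈ 1.63 h

Centroid of excess rainfall: t_c = Σ P_i·t̄_i / ΣP_i = 0.8742 h (block centres at 0.25, 0.75, 1.25 h).
Hydrograph peak occurs at t = 2.5 h, so basin lag t_L = 2.5 − 0.8742 = 1.63 h.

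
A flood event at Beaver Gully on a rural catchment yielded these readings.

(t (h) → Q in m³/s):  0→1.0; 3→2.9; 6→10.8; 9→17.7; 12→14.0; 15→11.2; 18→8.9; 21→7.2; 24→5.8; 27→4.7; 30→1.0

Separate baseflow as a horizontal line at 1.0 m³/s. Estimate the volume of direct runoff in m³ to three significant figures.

V ≈ 8.01 × 10^5 m³

Direct-runoff ordinates (Q − Q_b): 0.0, 1.9, 9.8, 16.7, 13.0, 10.2, 7.9, 6.2, 4.8, 3.7, 0.0 m³/s.
ΣQ_DR = 74.20 m³/s.
With Δt = 3 h = 10800 s, V = ΣQ_DR · Δt = 74.20 × 10800 = 8.01 × 10^5 m³.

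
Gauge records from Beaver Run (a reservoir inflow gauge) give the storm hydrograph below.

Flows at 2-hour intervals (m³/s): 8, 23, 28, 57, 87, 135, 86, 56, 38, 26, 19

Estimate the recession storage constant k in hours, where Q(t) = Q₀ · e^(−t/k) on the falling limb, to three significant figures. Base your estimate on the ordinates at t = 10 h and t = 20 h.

k ≈ 5.10 h

On the falling limb, Q drops from 135 to 19 m³/s between t = 10 h and t = 20 h (Δt = 10 h).
k = −Δt / ln(Q₂/Q₁) = −10 / ln(19/135) = 5.10 h.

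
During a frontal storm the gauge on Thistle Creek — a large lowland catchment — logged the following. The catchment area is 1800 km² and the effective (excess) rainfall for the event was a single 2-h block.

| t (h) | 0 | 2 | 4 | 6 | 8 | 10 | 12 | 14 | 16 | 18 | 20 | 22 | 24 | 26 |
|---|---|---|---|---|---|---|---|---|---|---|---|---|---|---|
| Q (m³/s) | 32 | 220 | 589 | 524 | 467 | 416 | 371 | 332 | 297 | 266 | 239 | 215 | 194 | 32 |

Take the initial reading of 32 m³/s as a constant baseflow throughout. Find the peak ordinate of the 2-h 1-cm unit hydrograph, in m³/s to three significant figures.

U_p ≈ 372 m³/s

Direct runoff: 0.0, 188.0, 557.0, 492.0, 435.0, 384.0, 339.0, 300.0, 265.0, 234.0, 207.0, 183.0, 162.0, 0.0 m³/s; ΣQ_DR = 3746 m³/s, peak = 557.0 m³/s.
Runoff depth d = ΣQ_DR·Δt / A = 3746 × 7200 / (1800 km²) = 14.98 mm.
The 1-cm UH is the DRH scaled by (10 mm)/d, so U_p = 557.0 × 10/14.98 = 372 m³/s.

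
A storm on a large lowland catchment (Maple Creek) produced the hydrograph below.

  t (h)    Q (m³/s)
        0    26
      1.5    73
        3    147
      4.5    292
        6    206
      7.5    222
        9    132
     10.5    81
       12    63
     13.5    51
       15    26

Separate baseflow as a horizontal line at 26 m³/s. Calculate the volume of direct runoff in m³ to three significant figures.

V ≈ 5.58 × 10^6 m³

Direct-runoff ordinates (Q − Q_b): 0.0, 47.0, 121.0, 266.0, 180.0, 196.0, 106.0, 55.0, 37.0, 25.0, 0.0 m³/s.
ΣQ_DR = 1033 m³/s.
With Δt = 1.5 h = 5400 s, V = ΣQ_DR · Δt = 1033 × 5400 = 5.58 × 10^6 m³.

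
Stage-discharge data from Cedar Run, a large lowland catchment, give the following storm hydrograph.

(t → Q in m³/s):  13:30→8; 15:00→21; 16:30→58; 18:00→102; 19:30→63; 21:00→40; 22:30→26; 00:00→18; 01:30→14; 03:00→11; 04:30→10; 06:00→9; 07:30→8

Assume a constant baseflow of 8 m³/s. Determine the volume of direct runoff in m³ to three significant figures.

Direct-runoff ordinates (Q − Q_b): 0.0, 13.0, 50.0, 94.0, 55.0, 32.0, 18.0, 10.0, 6.0, 3.0, 2.0, 1.0, 0.0 m³/s.
ΣQ_DR = 284.0 m³/s.
With Δt = 1.5 h = 5400 s, V = ΣQ_DR · Δt = 284.0 × 5400 = 1.53 × 10^6 m³.

V ≈ 1.53 × 10^6 m³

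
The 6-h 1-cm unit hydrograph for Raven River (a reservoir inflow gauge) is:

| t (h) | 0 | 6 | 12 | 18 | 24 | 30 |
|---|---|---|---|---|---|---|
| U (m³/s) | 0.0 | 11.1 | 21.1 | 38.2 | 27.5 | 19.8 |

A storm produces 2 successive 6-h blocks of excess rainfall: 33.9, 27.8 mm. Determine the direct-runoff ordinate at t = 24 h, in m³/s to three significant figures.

By discrete convolution, Q_j = Σ (P_i / 10 mm) · U_{j−i}.
At t = 24 h (j=4): Q = (33.9/10)·27.5 + (27.8/10)·38.2 = 199 m³/s.

Q ≈ 199 m³/s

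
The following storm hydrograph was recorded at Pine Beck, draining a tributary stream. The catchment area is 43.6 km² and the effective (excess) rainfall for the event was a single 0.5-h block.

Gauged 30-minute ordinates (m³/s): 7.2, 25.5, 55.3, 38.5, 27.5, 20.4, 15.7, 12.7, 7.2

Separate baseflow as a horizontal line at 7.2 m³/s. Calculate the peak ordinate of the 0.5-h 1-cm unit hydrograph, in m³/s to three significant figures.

Direct runoff: 0.0, 18.3, 48.1, 31.3, 20.3, 13.2, 8.5, 5.5, 0.0 m³/s; ΣQ_DR = 145.2 m³/s, peak = 48.1 m³/s.
Runoff depth d = ΣQ_DR·Δt / A = 145.2 × 1800 / (43.6 km²) = 5.994 mm.
The 1-cm UH is the DRH scaled by (10 mm)/d, so U_p = 48.1 × 10/5.994 = 80.2 m³/s.

U_p ≈ 80.2 m³/s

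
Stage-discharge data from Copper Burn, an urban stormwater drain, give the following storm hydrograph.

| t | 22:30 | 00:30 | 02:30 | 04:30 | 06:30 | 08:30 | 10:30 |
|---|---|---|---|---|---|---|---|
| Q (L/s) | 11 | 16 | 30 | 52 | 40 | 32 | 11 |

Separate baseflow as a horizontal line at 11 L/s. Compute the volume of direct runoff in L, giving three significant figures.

V ≈ 8.28 × 10^5 L

Direct-runoff ordinates (Q − Q_b): 0.0, 5.0, 19.0, 41.0, 29.0, 21.0, 0.0 L/s.
ΣQ_DR = 115.0 L/s.
With Δt = 2 h = 7200 s, V = ΣQ_DR · Δt = 115.0 × 7200 = 8.28 × 10^5 L.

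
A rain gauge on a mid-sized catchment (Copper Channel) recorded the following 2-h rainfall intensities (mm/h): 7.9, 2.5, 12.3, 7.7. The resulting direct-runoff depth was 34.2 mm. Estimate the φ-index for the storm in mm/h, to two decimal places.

φ ≈ 3.60 mm/h

Only the 3 blocks with intensity above φ contribute runoff: 7.9, 12.3, 7.7 mm/h.
Σ(I−φ)·Δt = d  ⇒  (7.9+12.3+7.7 − 3φ)·2 = 34.2
φ = (27.90 − 34.2/2) / 3 = 3.60 mm/h.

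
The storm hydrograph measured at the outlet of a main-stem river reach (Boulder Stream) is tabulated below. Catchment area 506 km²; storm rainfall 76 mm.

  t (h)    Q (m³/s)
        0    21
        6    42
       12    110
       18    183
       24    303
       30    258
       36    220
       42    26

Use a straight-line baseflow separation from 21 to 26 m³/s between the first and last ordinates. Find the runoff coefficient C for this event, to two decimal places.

ΣQ_DR = 975.0 m³/s; V = ΣQ_DR·Δt = 2.106 × 10^7 m³.
Runoff depth d = V / A = 41.62 mm.
C = d / P = 41.62 / 76 = 0.55.

C ≈ 0.55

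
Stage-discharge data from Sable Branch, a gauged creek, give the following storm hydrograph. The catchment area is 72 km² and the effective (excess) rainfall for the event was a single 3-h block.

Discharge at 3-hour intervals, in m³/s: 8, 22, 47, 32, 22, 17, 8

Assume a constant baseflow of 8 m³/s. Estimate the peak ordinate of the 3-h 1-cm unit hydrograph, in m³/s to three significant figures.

Direct runoff: 0.0, 14.0, 39.0, 24.0, 14.0, 9.0, 0.0 m³/s; ΣQ_DR = 100.0 m³/s, peak = 39.0 m³/s.
Runoff depth d = ΣQ_DR·Δt / A = 100.0 × 10800 / (72 km²) = 15.00 mm.
The 1-cm UH is the DRH scaled by (10 mm)/d, so U_p = 39.0 × 10/15.00 = 26.0 m³/s.

U_p ≈ 26.0 m³/s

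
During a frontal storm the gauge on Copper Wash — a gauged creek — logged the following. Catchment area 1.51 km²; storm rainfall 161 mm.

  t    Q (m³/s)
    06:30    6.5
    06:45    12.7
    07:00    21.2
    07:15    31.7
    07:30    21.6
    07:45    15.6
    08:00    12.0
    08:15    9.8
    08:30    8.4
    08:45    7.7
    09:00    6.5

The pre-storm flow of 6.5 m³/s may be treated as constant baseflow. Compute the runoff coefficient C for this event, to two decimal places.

C ≈ 0.30

ΣQ_DR = 82.20 m³/s; V = ΣQ_DR·Δt = 73980 m³.
Runoff depth d = V / A = 48.99 mm.
C = d / P = 48.99 / 161 = 0.30.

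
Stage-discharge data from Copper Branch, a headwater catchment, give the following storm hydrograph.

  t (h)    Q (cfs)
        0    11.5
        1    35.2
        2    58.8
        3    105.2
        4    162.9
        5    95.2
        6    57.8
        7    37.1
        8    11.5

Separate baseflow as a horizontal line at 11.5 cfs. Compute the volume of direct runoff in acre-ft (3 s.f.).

V ≈ 39.0 acre-ft

Direct-runoff ordinates (Q − Q_b): 0.0, 23.7, 47.3, 93.7, 151.4, 83.7, 46.3, 25.6, 0.0 cfs.
ΣQ_DR = 471.7 cfs.
With Δt = 1 h = 3600 s, V = ΣQ_DR · Δt = 471.7 × 3600 = 1.70 × 10^6 ft³ = 39.0 acre-ft.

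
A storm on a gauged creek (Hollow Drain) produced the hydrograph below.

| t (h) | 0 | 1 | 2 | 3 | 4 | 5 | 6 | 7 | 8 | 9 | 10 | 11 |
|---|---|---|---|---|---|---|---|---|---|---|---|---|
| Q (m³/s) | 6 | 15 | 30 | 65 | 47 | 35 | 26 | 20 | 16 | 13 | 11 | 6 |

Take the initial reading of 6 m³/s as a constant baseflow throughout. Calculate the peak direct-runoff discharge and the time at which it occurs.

Subtracting baseflow gives direct-runoff ordinates: 0.0, 9.0, 24.0, 59.0, 41.0, 29.0, 20.0, 14.0, 10.0, 7.0, 5.0, 0.0 m³/s.
The maximum is 59.0 m³/s, occurring at the reading for t = 3 h.

Q_p = 59.0 m³/s at t = 3 h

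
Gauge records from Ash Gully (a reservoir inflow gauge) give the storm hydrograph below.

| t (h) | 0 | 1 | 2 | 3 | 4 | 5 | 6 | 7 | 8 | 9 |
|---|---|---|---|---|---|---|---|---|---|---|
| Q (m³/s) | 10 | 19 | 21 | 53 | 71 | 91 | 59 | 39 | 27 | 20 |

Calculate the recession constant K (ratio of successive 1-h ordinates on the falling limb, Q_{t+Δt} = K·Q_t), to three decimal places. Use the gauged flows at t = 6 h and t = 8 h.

Using the recession-limb readings at t = 6 h and t = 8 h: Q falls from 59 to 27 m³/s over 2 intervals.
K = (Q₂/Q₁)^(1/2) = (27/59)^(1/2) = 0.676.

K ≈ 0.676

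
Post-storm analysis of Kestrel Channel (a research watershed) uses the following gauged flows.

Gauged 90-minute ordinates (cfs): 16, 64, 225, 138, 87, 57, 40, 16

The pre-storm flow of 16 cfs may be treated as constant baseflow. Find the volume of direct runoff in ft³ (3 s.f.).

Direct-runoff ordinates (Q − Q_b): 0.0, 48.0, 209.0, 122.0, 71.0, 41.0, 24.0, 0.0 cfs.
ΣQ_DR = 515.0 cfs.
With Δt = 1.5 h = 5400 s, V = ΣQ_DR · Δt = 515.0 × 5400 = 2.78 × 10^6 ft³.

V ≈ 2.78 × 10^6 ft³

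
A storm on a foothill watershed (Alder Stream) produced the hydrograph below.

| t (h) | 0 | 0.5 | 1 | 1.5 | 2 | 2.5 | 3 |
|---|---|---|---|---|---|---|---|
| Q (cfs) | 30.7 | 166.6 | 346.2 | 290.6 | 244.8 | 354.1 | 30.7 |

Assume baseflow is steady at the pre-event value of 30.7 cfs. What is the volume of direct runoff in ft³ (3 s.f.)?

V ≈ 2.25 × 10^6 ft³

Direct-runoff ordinates (Q − Q_b): 0.0, 135.9, 315.5, 259.9, 214.1, 323.4, 0.0 cfs.
ΣQ_DR = 1249 cfs.
With Δt = 0.5 h = 1800 s, V = ΣQ_DR · Δt = 1249 × 1800 = 2.25 × 10^6 ft³.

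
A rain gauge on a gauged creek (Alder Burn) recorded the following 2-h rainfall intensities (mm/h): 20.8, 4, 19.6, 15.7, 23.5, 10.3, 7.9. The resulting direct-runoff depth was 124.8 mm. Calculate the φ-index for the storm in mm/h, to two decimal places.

Only the 6 blocks with intensity above φ contribute runoff: 20.8, 19.6, 15.7, 23.5, 10.3, 7.9 mm/h.
Σ(I−φ)·Δt = d  ⇒  (20.8+19.6+15.7+23.5+10.3+7.9 − 6φ)·2 = 124.8
φ = (97.80 − 124.8/2) / 6 = 5.90 mm/h.

φ ≈ 5.90 mm/h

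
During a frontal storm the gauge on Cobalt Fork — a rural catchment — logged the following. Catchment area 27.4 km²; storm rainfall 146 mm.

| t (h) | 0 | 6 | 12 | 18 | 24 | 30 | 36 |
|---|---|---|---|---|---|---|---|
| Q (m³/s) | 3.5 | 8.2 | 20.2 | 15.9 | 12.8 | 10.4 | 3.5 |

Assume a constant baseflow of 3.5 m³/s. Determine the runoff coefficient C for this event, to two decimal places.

C ≈ 0.27

ΣQ_DR = 50.00 m³/s; V = ΣQ_DR·Δt = 1.080 × 10^6 m³.
Runoff depth d = V / A = 39.42 mm.
C = d / P = 39.42 / 146 = 0.27.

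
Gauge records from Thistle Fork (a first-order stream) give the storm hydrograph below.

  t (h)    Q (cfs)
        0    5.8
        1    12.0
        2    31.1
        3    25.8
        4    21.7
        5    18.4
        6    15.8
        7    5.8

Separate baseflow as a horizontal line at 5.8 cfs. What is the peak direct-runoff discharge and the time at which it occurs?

Subtracting baseflow gives direct-runoff ordinates: 0.0, 6.2, 25.3, 20.0, 15.9, 12.6, 10.0, 0.0 cfs.
The maximum is 25.3 cfs, occurring at the reading for t = 2 h.

Q_p = 25.3 cfs at t = 2 h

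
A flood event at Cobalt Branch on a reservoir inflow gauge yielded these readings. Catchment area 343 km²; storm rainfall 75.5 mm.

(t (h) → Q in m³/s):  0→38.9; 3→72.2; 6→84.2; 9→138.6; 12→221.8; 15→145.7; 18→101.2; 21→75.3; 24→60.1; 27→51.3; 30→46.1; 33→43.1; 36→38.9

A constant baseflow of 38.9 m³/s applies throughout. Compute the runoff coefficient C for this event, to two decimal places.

ΣQ_DR = 611.7 m³/s; V = ΣQ_DR·Δt = 6.606 × 10^6 m³.
Runoff depth d = V / A = 19.26 mm.
C = d / P = 19.26 / 75.5 = 0.26.

C ≈ 0.26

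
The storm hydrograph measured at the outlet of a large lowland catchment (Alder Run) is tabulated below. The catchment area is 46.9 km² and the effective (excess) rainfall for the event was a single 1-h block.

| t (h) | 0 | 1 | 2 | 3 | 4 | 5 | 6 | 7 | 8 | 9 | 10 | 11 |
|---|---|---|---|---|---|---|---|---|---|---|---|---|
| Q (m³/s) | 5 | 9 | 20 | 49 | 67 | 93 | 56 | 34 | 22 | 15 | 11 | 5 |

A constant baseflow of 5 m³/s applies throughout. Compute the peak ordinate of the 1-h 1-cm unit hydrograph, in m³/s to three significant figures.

U_p ≈ 35.2 m³/s

Direct runoff: 0.0, 4.0, 15.0, 44.0, 62.0, 88.0, 51.0, 29.0, 17.0, 10.0, 6.0, 0.0 m³/s; ΣQ_DR = 326.0 m³/s, peak = 88.0 m³/s.
Runoff depth d = ΣQ_DR·Δt / A = 326.0 × 3600 / (46.9 km²) = 25.02 mm.
The 1-cm UH is the DRH scaled by (10 mm)/d, so U_p = 88.0 × 10/25.02 = 35.2 m³/s.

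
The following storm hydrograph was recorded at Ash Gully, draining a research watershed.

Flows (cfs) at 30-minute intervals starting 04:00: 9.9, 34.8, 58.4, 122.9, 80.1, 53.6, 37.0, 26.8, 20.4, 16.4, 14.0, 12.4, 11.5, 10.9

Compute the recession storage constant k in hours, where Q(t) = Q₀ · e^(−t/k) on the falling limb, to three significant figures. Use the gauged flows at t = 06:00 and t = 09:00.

k ≈ 1.72 h

On the falling limb, Q drops from 80.1 to 14.0 cfs between t = 06:00 and t = 09:00 (Δt = 3 h).
k = −Δt / ln(Q₂/Q₁) = −3 / ln(14.0/80.1) = 1.72 h.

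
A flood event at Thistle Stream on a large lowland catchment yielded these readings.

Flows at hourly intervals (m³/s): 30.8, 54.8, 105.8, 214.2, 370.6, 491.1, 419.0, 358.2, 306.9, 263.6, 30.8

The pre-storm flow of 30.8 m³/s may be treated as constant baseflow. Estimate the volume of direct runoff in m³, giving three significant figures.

Direct-runoff ordinates (Q − Q_b): 0.0, 24.0, 75.0, 183.4, 339.8, 460.3, 388.2, 327.4, 276.1, 232.8, 0.0 m³/s.
ΣQ_DR = 2307 m³/s.
With Δt = 1 h = 3600 s, V = ΣQ_DR · Δt = 2307 × 3600 = 8.31 × 10^6 m³.

V ≈ 8.31 × 10^6 m³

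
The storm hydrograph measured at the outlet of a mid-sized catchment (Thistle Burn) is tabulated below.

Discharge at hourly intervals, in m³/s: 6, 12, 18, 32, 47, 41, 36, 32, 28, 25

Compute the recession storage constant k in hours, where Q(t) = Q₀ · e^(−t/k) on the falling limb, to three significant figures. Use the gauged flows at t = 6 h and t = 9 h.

On the falling limb, Q drops from 36 to 25 m³/s between t = 6 h and t = 9 h (Δt = 3 h).
k = −Δt / ln(Q₂/Q₁) = −3 / ln(25/36) = 8.23 h.

k ≈ 8.23 h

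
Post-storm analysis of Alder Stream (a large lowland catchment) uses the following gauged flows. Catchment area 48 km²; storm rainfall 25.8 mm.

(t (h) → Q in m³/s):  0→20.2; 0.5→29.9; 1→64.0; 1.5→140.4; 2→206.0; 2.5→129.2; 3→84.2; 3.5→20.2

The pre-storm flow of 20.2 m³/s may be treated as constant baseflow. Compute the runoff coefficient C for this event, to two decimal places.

ΣQ_DR = 532.5 m³/s; V = ΣQ_DR·Δt = 9.585 × 10^5 m³.
Runoff depth d = V / A = 19.97 mm.
C = d / P = 19.97 / 25.8 = 0.77.

C ≈ 0.77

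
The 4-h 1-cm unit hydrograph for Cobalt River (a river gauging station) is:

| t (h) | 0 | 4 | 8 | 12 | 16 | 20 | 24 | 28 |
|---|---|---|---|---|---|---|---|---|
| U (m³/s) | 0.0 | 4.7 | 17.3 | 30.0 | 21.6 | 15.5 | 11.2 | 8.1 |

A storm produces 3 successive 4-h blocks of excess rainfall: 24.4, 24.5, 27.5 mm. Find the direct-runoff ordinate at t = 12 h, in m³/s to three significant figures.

By discrete convolution, Q_j = Σ (P_i / 10 mm) · U_{j−i}.
At t = 12 h (j=3): Q = (24.4/10)·30.0 + (24.5/10)·17.3 + (27.5/10)·4.7 = 129 m³/s.

Q ≈ 129 m³/s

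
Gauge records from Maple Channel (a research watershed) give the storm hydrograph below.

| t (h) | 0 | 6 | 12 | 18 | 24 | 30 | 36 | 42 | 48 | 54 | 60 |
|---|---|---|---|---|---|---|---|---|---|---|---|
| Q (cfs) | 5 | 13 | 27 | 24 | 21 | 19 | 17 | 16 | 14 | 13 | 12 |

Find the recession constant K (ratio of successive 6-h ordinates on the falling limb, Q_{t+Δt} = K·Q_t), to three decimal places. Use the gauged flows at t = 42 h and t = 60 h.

Using the recession-limb readings at t = 42 h and t = 60 h: Q falls from 16 to 12 cfs over 3 intervals.
K = (Q₂/Q₁)^(1/3) = (12/16)^(1/3) = 0.909.

K ≈ 0.909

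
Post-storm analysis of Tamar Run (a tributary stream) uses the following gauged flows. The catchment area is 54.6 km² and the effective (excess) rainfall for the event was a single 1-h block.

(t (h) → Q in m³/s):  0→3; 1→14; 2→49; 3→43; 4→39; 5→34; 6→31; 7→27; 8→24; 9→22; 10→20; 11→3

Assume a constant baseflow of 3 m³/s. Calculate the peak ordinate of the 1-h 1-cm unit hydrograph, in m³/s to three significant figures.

U_p ≈ 25.6 m³/s

Direct runoff: 0.0, 11.0, 46.0, 40.0, 36.0, 31.0, 28.0, 24.0, 21.0, 19.0, 17.0, 0.0 m³/s; ΣQ_DR = 273.0 m³/s, peak = 46.0 m³/s.
Runoff depth d = ΣQ_DR·Δt / A = 273.0 × 3600 / (54.6 km²) = 18.00 mm.
The 1-cm UH is the DRH scaled by (10 mm)/d, so U_p = 46.0 × 10/18.00 = 25.6 m³/s.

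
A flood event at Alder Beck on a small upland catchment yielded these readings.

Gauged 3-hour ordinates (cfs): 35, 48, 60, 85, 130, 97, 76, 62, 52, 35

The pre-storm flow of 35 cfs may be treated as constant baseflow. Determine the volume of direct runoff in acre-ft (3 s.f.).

V ≈ 81.8 acre-ft

Direct-runoff ordinates (Q − Q_b): 0.0, 13.0, 25.0, 50.0, 95.0, 62.0, 41.0, 27.0, 17.0, 0.0 cfs.
ΣQ_DR = 330.0 cfs.
With Δt = 3 h = 10800 s, V = ΣQ_DR · Δt = 330.0 × 10800 = 3.56 × 10^6 ft³ = 81.8 acre-ft.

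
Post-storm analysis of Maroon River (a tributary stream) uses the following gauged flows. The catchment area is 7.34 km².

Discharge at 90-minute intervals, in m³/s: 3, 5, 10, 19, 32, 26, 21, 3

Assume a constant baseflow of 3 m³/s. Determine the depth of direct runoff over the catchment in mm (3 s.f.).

d ≈ 69.9 mm

Direct runoff: 0.0, 2.0, 7.0, 16.0, 29.0, 23.0, 18.0, 0.0 m³/s; ΣQ_DR = 95.00 m³/s.
V = ΣQ_DR · Δt = 95.00 × 5400 s = 5.130 × 10^5 m³.
Over A = 7.34 km², depth = V / A = 69.9 mm.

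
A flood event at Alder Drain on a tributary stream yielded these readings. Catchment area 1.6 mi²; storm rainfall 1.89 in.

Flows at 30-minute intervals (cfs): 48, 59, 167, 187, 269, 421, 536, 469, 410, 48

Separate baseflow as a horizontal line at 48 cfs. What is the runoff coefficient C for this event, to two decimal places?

ΣQ_DR = 2134 cfs; V = ΣQ_DR·Δt = 3.841 × 10^6 ft³.
Runoff depth d = V / A = 1.033 in.
C = d / P = 1.033 / 1.89 = 0.55.

C ≈ 0.55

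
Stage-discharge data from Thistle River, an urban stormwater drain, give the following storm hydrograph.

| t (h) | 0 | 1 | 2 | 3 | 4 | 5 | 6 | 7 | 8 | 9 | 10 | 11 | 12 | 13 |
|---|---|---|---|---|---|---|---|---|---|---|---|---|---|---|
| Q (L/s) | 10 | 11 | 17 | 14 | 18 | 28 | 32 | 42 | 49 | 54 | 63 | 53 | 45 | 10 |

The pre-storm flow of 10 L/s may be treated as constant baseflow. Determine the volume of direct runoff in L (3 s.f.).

Direct-runoff ordinates (Q − Q_b): 0.0, 1.0, 7.0, 4.0, 8.0, 18.0, 22.0, 32.0, 39.0, 44.0, 53.0, 43.0, 35.0, 0.0 L/s.
ΣQ_DR = 306.0 L/s.
With Δt = 1 h = 3600 s, V = ΣQ_DR · Δt = 306.0 × 3600 = 1.10 × 10^6 L.

V ≈ 1.10 × 10^6 L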